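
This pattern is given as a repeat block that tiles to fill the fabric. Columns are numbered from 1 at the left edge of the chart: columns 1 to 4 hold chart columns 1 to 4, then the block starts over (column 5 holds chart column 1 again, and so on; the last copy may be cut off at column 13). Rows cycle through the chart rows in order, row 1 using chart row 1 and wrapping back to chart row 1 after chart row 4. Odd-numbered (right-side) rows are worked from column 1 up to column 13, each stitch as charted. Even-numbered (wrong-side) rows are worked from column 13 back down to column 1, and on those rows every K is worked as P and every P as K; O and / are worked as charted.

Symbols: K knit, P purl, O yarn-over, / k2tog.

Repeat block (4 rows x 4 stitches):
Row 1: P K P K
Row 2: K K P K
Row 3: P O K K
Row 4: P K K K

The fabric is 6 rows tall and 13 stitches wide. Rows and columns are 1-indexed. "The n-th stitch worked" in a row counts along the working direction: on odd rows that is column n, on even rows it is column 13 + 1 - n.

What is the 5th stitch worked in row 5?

Row 5: (5-1) mod 4 = 0, so use chart row 1. Odd row -> RS.
Chart row 1 tiled across columns 1-13: P K P K P K P K P K P K P
RS row: no reversal, no swap; stitch n worked = column n.
The 5th stitch worked is P.

Stitch:
P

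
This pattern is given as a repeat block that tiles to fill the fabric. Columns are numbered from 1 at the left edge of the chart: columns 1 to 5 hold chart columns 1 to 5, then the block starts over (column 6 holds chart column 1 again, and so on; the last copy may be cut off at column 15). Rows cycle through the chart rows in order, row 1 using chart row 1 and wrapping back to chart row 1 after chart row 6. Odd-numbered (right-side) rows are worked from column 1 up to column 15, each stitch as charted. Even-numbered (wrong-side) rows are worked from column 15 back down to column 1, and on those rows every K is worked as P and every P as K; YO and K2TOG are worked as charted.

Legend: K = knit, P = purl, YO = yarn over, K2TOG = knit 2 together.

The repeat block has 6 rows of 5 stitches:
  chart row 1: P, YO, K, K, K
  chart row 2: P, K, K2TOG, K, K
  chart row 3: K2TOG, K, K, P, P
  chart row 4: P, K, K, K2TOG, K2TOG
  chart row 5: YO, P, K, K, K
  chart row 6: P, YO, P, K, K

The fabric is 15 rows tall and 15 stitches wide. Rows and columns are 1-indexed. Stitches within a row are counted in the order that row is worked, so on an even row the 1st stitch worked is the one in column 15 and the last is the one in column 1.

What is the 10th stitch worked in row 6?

== STITCH ==
K

Derivation:
Row 6: (6-1) mod 6 = 5, so use chart row 6. Even row -> WS.
Chart row 6 tiled across columns 1-15: P YO P K K P YO P K K P YO P K K
WS row: flip the tiled sequence (start at column 15) and apply K<->P; YO and K2TOG stay.
Row 6 as worked: P P K YO K P P K YO K P P K YO K
The 10th stitch worked is K.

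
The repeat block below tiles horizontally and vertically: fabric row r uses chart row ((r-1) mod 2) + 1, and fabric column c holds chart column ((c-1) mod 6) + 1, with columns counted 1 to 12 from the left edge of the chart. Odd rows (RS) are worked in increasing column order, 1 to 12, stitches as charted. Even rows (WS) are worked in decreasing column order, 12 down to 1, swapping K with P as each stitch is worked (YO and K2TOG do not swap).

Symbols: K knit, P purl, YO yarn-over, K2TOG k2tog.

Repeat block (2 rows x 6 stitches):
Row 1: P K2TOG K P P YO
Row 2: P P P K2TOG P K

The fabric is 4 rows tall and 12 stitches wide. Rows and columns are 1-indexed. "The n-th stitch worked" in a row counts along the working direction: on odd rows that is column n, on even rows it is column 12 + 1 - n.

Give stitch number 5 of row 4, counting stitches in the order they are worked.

Result:
K

Derivation:
For row 4: chart row = ((4-1) mod 2) + 1 = 2; this is a WS (even) row.
Chart row 2 tiled across columns 1-12: P P P K2TOG P K P P P K2TOG P K
WS: work from column 12 back to column 1 (reverse the tiled row), swapping K<->P (YO and K2TOG unchanged).
Row 4 as worked: P K K2TOG K K K P K K2TOG K K K
The 5th stitch worked is K.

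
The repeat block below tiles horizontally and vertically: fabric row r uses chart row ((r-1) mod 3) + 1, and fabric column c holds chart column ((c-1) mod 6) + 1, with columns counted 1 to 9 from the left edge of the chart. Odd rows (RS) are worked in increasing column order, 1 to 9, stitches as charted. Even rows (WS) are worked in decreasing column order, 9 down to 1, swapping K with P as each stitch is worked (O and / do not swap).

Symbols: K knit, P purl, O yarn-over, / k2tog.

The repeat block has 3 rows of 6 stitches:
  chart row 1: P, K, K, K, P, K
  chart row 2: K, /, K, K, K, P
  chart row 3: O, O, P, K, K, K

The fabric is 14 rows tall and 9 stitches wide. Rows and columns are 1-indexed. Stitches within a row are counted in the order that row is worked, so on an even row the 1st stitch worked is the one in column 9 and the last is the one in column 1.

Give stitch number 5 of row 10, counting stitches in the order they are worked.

== STITCH ==
K

Derivation:
Row 10: (10-1) mod 3 = 0, so use chart row 1. Even row -> WS.
Chart row 1 tiled across columns 1-9: P K K K P K P K K
WS row: flip the tiled sequence (start at column 9) and apply K<->P; O and / stay.
Row 10 as worked: P P K P K P P P K
Stitch 5 in working order -> K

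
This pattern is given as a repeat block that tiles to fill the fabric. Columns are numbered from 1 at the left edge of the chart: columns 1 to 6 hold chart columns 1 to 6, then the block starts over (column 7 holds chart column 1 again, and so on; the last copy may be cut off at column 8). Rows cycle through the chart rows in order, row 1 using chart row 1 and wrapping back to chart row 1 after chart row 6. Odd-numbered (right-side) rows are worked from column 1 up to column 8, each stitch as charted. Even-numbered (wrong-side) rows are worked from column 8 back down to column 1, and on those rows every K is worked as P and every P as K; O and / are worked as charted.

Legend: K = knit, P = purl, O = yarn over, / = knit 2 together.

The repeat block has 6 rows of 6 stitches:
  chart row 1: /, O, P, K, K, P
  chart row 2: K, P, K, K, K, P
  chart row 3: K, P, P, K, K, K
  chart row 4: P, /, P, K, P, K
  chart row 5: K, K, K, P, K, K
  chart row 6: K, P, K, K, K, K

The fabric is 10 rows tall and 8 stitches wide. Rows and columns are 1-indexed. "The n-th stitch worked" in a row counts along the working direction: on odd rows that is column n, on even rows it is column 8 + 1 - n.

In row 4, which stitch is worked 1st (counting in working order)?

Row 4 uses chart row ((4-1) mod 6)+1 = 4. Row 4 is even, so WS.
Chart row 4 tiled across columns 1-8: P / P K P K P /
WS row: flip the tiled sequence (start at column 8) and apply K<->P; O and / stay.
Row 4 as worked: / K P K P K / K
Stitch 1 in working order -> /

== STITCH ==
/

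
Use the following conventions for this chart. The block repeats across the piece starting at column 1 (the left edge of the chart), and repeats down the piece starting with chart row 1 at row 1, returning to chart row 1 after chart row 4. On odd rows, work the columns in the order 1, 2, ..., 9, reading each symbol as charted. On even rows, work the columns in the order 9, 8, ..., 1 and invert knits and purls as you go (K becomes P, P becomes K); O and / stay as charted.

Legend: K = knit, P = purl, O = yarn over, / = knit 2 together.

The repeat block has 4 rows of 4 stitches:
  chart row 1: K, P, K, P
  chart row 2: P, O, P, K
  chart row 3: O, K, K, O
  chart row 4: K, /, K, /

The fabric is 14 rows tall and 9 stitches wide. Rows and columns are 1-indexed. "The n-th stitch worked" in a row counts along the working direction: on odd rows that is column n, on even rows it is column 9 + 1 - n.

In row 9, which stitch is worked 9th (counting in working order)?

Row 9: (9-1) mod 4 = 0, so use chart row 1. Odd row -> RS.
Chart row 1 tiled across columns 1-9: K P K P K P K P K
RS row: no reversal, no swap; stitch n worked = column n.
Counting 9 along the worked row gives K.

Stitch:
K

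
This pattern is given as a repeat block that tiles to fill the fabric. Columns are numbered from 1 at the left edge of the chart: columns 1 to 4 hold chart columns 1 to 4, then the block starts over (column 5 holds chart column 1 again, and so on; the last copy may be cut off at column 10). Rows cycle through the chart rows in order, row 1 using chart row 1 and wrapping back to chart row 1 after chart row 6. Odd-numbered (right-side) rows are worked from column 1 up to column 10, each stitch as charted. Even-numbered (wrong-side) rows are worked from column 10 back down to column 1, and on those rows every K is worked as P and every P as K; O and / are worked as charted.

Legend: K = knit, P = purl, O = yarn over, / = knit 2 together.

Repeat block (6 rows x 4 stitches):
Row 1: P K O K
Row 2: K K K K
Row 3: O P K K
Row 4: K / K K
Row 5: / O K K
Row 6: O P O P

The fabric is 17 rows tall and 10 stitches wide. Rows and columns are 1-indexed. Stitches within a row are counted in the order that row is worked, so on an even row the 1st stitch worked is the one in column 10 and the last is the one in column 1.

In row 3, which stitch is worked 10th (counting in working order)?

For row 3: chart row = ((3-1) mod 6) + 1 = 3; this is a RS (odd) row.
Chart row 3 tiled across columns 1-10: O P K K O P K K O P
RS row: no reversal, no swap; stitch n worked = column n.
Counting 10 along the worked row gives P.

Stitch:
P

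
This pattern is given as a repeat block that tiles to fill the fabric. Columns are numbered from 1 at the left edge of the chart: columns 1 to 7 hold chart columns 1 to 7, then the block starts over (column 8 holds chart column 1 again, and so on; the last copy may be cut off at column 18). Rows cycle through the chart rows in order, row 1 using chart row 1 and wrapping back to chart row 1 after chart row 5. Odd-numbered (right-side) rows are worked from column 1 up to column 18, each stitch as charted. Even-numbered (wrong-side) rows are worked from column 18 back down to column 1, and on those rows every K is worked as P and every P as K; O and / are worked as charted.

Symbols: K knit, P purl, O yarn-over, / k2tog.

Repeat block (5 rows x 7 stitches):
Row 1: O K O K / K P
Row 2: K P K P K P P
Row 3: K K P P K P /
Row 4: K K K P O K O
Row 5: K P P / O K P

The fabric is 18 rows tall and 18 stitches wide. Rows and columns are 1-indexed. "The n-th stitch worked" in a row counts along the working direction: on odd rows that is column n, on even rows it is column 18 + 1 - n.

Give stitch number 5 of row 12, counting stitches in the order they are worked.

== STITCH ==
K

Derivation:
Row 12: (12-1) mod 5 = 1, so use chart row 2. Even row -> WS.
Chart row 2 tiled across columns 1-18: K P K P K P P K P K P K P P K P K P
Wrong side: read the tiled row from column 18 down to 1 and exchange K with P (leave O, /).
Row 12 as worked: K P K P K K P K P K P K K P K P K P
Counting 5 along the worked row gives K.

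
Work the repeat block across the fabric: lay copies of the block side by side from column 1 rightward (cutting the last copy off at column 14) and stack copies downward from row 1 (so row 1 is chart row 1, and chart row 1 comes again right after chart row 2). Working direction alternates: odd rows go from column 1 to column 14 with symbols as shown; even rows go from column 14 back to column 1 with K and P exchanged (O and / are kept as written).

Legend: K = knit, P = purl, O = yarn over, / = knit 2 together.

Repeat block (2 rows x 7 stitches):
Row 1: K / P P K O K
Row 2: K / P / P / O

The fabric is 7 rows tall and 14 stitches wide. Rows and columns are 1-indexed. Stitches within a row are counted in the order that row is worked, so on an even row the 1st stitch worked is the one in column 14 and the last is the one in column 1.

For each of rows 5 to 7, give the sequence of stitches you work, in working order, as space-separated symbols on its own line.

== ROWS AS WORKED ==
K / P P K O K K / P P K O K
O / K / K / P O / K / K / P
K / P P K O K K / P P K O K

Derivation:
Row 5: chart row 1, RS - tile across columns 1-14 and work as-is.
Row 6: chart row 2, WS - tiled (columns 1-14): K / P / P / O K / P / P / O; work from column 14 back to 1 with K<->P swapped.
Row 7: chart row 1, RS - tile across columns 1-14 and work as-is.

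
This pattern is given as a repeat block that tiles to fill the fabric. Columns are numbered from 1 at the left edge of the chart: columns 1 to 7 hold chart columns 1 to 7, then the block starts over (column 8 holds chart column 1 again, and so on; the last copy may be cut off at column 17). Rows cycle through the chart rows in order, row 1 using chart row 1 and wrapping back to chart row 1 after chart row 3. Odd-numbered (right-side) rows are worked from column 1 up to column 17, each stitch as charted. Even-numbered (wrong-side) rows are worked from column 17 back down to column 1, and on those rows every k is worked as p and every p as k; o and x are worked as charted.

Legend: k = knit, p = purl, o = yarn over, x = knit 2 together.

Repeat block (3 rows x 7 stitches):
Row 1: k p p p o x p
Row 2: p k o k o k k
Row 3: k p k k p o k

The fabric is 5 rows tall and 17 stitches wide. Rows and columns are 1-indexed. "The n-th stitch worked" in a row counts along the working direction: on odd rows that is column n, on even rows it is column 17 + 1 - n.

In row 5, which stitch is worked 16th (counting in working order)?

Row 5 uses chart row ((5-1) mod 3)+1 = 2. Row 5 is odd, so RS.
Chart row 2 tiled across columns 1-17: p k o k o k k p k o k o k k p k o
RS row: no reversal, no swap; stitch n worked = column n.
The 16th stitch worked is k.

== STITCH ==
k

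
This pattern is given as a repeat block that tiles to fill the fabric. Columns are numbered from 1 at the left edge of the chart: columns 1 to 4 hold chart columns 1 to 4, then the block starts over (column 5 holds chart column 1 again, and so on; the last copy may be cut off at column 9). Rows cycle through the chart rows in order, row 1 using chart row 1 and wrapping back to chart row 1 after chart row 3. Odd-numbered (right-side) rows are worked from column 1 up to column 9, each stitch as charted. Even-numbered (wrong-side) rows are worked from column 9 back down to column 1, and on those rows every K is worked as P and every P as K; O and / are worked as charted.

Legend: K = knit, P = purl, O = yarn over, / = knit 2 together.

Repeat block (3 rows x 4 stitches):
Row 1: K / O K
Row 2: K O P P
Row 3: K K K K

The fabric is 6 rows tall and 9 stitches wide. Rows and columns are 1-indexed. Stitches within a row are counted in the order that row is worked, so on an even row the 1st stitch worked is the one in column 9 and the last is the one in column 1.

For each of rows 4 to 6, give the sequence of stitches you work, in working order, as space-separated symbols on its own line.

Row 4: chart row 1, WS - tiled (columns 1-9): K / O K K / O K K; work from column 9 back to 1 with K<->P swapped.
Row 5: chart row 2, RS - tile across columns 1-9 and work as-is.
Row 6: chart row 3, WS - tiled (columns 1-9): K K K K K K K K K; work from column 9 back to 1 with K<->P swapped.

== ROWS AS WORKED ==
P P O / P P O / P
K O P P K O P P K
P P P P P P P P P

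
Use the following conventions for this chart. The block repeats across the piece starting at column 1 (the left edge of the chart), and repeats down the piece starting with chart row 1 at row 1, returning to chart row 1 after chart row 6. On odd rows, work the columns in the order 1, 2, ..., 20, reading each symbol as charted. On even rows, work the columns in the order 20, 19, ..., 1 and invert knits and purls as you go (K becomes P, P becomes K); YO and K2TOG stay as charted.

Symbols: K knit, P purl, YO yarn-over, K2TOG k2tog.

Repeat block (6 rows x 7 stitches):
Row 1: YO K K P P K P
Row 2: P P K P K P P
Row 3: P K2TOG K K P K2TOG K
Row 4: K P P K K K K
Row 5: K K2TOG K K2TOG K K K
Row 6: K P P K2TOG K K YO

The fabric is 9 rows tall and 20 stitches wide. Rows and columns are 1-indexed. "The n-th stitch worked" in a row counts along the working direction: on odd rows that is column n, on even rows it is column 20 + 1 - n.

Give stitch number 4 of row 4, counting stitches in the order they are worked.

Row 4: (4-1) mod 6 = 3, so use chart row 4. Even row -> WS.
Chart row 4 tiled across columns 1-20: K P P K K K K K P P K K K K K P P K K K
Wrong side: read the tiled row from column 20 down to 1 and exchange K with P (leave YO, K2TOG).
Row 4 as worked: P P P K K P P P P P K K P P P P P K K P
Stitch 4 in working order -> K

== STITCH ==
K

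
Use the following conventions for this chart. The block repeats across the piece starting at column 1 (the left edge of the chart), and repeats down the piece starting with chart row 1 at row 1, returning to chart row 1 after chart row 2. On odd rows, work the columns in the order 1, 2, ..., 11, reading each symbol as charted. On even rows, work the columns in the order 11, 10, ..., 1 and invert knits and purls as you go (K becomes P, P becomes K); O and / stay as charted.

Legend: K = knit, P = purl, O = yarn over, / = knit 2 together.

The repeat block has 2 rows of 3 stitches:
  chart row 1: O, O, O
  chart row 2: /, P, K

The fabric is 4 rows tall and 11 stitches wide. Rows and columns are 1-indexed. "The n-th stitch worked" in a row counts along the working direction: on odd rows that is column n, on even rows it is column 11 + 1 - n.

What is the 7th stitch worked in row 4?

For row 4: chart row = ((4-1) mod 2) + 1 = 2; this is a WS (even) row.
Chart row 2 tiled across columns 1-11: / P K / P K / P K / P
Wrong side: read the tiled row from column 11 down to 1 and exchange K with P (leave O, /).
Row 4 as worked: K / P K / P K / P K /
Counting 7 along the worked row gives K.

Result:
K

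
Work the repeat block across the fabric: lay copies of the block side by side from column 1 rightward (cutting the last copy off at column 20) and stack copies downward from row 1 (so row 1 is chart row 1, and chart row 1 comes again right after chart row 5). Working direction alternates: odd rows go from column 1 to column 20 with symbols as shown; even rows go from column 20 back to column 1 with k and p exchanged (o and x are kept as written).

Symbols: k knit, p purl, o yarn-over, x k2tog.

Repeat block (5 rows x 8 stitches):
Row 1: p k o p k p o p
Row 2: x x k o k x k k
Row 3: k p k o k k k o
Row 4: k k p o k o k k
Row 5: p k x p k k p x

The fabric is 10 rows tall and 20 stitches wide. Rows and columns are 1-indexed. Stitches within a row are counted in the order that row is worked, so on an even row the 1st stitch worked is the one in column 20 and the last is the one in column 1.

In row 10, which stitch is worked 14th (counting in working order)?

For row 10: chart row = ((10-1) mod 5) + 1 = 5; this is a WS (even) row.
Chart row 5 tiled across columns 1-20: p k x p k k p x p k x p k k p x p k x p
Wrong side: read the tiled row from column 20 down to 1 and exchange k with p (leave o, x).
Row 10 as worked: k x p k x k p p k x p k x k p p k x p k
Stitch 14 in working order -> k

== STITCH ==
k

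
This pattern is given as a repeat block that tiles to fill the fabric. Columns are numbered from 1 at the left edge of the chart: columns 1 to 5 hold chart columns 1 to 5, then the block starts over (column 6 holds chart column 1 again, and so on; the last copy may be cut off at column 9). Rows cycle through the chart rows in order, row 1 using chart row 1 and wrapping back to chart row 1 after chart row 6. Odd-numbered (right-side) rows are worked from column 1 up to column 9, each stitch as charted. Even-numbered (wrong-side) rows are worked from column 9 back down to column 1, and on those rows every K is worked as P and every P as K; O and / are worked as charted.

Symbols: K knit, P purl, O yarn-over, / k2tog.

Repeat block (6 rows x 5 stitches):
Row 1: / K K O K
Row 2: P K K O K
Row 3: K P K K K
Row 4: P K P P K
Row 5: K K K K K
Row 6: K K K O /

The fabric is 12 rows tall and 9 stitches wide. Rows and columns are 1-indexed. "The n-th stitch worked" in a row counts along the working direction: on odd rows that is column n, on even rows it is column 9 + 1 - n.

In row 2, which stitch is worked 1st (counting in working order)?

Row 2 uses chart row ((2-1) mod 6)+1 = 2. Row 2 is even, so WS.
Chart row 2 tiled across columns 1-9: P K K O K P K K O
WS: work from column 9 back to column 1 (reverse the tiled row), swapping K<->P (O and / unchanged).
Row 2 as worked: O P P K P O P P K
Counting 1 along the worked row gives O.

Result:
O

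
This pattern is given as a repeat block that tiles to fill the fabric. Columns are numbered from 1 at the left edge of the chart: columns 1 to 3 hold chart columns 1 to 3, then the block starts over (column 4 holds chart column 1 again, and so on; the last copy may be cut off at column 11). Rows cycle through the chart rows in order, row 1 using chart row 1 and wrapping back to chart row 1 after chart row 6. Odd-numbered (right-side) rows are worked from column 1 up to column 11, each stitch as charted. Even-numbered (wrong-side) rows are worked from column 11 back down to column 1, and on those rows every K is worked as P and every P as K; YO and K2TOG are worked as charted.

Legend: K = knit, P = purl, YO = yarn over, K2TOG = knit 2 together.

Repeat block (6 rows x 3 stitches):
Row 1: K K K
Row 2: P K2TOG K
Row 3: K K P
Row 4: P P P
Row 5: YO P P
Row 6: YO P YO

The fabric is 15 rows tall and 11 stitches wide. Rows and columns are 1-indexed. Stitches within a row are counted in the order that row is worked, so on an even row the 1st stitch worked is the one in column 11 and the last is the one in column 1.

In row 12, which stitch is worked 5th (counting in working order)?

Row 12: (12-1) mod 6 = 5, so use chart row 6. Even row -> WS.
Chart row 6 tiled across columns 1-11: YO P YO YO P YO YO P YO YO P
Wrong side: read the tiled row from column 11 down to 1 and exchange K with P (leave YO, K2TOG).
Row 12 as worked: K YO YO K YO YO K YO YO K YO
The 5th stitch worked is YO.

Result:
YO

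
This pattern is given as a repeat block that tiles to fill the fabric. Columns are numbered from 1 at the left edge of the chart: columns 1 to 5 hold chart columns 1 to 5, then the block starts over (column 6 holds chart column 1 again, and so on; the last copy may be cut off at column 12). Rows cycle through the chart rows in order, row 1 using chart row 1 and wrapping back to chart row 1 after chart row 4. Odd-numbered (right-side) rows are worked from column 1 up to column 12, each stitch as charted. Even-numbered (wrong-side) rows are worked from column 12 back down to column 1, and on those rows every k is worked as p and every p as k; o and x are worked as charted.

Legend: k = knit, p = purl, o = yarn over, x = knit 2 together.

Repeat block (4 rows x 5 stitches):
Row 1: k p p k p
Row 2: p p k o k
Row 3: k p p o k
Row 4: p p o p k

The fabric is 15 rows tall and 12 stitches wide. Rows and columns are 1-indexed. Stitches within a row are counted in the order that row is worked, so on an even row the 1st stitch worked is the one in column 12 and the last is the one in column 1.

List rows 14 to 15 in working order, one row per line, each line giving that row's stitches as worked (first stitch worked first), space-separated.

== ROWS AS WORKED ==
k k p o p k k p o p k k
k p p o k k p p o k k p

Derivation:
Row 14: chart row 2, WS - tiled (columns 1-12): p p k o k p p k o k p p; work from column 12 back to 1 with k<->p swapped.
Row 15: chart row 3, RS - tile across columns 1-12 and work as-is.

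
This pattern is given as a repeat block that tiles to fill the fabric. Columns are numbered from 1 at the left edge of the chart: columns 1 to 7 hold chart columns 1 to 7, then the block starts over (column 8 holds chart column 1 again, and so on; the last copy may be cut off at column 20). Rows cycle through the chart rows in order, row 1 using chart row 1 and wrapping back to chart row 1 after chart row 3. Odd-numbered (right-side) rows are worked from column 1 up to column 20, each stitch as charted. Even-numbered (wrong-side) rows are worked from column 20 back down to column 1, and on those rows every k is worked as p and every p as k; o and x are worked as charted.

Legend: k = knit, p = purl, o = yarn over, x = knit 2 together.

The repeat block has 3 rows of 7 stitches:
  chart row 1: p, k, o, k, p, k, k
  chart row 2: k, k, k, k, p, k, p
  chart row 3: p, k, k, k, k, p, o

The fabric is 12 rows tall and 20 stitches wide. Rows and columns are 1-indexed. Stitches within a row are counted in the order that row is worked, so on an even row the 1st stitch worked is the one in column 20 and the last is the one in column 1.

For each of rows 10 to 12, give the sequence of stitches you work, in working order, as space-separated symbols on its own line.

Row 10: chart row 1, WS - tiled (columns 1-20): p k o k p k k p k o k p k k p k o k p k; work from column 20 back to 1 with k<->p swapped.
Row 11: chart row 2, RS - tile across columns 1-20 and work as-is.
Row 12: chart row 3, WS - tiled (columns 1-20): p k k k k p o p k k k k p o p k k k k p; work from column 20 back to 1 with k<->p swapped.

Result:
p k p o p k p p k p o p k p p k p o p k
k k k k p k p k k k k p k p k k k k p k
k p p p p k o k p p p p k o k p p p p k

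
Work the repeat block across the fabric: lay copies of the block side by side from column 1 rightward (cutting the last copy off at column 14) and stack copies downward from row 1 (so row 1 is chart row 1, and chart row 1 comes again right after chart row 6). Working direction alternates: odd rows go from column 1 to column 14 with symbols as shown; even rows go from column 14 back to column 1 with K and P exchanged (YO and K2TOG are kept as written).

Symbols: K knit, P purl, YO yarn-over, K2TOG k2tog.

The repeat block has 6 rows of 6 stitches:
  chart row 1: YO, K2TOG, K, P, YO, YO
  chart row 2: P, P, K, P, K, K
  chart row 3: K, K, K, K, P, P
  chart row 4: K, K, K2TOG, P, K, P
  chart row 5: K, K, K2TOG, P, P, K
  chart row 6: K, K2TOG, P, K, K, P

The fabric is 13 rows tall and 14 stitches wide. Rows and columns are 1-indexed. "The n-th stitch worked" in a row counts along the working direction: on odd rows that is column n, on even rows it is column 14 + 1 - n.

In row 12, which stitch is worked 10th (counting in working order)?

Row 12 uses chart row ((12-1) mod 6)+1 = 6. Row 12 is even, so WS.
Chart row 6 tiled across columns 1-14: K K2TOG P K K P K K2TOG P K K P K K2TOG
WS: work from column 14 back to column 1 (reverse the tiled row), swapping K<->P (YO and K2TOG unchanged).
Row 12 as worked: K2TOG P K P P K K2TOG P K P P K K2TOG P
Stitch 10 in working order -> P

Result:
P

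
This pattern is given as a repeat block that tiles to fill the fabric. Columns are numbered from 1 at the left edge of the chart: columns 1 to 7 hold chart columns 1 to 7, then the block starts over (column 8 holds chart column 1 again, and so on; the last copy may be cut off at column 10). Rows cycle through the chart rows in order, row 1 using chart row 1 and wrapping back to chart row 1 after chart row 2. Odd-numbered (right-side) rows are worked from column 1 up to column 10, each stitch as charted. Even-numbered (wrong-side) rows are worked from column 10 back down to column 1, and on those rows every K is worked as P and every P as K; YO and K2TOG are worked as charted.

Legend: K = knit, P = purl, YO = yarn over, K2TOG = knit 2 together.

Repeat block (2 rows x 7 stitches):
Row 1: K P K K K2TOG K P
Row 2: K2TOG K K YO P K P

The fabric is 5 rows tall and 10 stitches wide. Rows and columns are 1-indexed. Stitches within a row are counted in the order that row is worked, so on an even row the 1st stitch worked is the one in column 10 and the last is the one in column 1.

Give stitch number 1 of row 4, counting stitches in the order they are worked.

Result:
P

Derivation:
Row 4: (4-1) mod 2 = 1, so use chart row 2. Even row -> WS.
Chart row 2 tiled across columns 1-10: K2TOG K K YO P K P K2TOG K K
Wrong side: read the tiled row from column 10 down to 1 and exchange K with P (leave YO, K2TOG).
Row 4 as worked: P P K2TOG K P K YO P P K2TOG
The 1st stitch worked is P.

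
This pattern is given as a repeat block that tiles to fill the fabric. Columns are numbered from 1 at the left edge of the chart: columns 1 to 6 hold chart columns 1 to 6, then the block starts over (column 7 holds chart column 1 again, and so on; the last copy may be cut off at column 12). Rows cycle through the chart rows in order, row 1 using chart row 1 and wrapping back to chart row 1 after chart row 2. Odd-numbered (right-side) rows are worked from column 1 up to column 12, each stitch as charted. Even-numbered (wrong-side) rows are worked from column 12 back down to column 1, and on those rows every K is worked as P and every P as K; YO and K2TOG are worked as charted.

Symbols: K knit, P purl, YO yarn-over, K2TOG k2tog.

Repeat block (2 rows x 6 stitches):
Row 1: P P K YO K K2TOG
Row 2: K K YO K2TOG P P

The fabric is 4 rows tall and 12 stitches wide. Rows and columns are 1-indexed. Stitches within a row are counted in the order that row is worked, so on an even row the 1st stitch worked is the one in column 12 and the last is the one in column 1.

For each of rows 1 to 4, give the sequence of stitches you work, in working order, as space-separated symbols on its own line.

== ROWS AS WORKED ==
P P K YO K K2TOG P P K YO K K2TOG
K K K2TOG YO P P K K K2TOG YO P P
P P K YO K K2TOG P P K YO K K2TOG
K K K2TOG YO P P K K K2TOG YO P P

Derivation:
Row 1: chart row 1, RS - tile across columns 1-12 and work as-is.
Row 2: chart row 2, WS - tiled (columns 1-12): K K YO K2TOG P P K K YO K2TOG P P; work from column 12 back to 1 with K<->P swapped.
Row 3: chart row 1, RS - tile across columns 1-12 and work as-is.
Row 4: chart row 2, WS - tiled (columns 1-12): K K YO K2TOG P P K K YO K2TOG P P; work from column 12 back to 1 with K<->P swapped.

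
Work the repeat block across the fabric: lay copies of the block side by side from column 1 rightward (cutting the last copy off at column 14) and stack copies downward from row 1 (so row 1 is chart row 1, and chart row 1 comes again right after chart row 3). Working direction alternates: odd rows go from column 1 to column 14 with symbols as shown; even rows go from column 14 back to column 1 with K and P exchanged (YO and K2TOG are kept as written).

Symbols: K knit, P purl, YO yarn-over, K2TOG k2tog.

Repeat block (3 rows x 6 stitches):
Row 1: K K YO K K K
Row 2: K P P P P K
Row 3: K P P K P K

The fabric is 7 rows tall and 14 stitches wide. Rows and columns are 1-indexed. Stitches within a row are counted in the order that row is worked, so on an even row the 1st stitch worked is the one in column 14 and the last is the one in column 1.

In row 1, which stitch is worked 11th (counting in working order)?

Stitch:
K

Derivation:
Row 1: (1-1) mod 3 = 0, so use chart row 1. Odd row -> RS.
Chart row 1 tiled across columns 1-14: K K YO K K K K K YO K K K K K
RS: work column 1 to column 14, symbols as charted — the tiled row is the row as worked.
Counting 11 along the worked row gives K.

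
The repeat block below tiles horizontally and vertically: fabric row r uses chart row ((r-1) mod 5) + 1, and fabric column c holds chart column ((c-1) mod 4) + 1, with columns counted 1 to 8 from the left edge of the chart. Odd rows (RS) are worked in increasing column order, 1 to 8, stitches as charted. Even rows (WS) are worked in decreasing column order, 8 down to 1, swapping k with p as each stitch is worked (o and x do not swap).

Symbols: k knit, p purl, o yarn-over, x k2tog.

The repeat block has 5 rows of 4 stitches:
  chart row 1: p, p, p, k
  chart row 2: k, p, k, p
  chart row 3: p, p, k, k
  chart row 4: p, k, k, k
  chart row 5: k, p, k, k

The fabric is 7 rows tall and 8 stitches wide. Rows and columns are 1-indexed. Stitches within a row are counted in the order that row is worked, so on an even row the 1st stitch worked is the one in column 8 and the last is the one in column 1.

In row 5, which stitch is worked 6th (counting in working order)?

== STITCH ==
p

Derivation:
For row 5: chart row = ((5-1) mod 5) + 1 = 5; this is a RS (odd) row.
Chart row 5 tiled across columns 1-8: k p k k k p k k
Right side: take the tiled row as-is (worked left to right from column 1).
Stitch 6 in working order -> p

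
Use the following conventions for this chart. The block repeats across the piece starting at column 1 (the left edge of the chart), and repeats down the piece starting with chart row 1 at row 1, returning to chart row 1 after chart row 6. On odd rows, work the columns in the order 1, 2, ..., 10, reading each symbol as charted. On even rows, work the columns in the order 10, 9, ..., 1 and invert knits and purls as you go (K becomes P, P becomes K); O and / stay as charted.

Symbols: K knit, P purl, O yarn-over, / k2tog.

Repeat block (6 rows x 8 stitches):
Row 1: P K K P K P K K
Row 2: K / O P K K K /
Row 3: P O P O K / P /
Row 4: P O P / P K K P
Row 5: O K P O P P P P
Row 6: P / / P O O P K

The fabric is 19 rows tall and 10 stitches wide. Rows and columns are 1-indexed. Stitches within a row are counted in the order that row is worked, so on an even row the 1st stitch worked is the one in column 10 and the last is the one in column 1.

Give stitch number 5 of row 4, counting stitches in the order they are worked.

Row 4: (4-1) mod 6 = 3, so use chart row 4. Even row -> WS.
Chart row 4 tiled across columns 1-10: P O P / P K K P P O
Wrong side: read the tiled row from column 10 down to 1 and exchange K with P (leave O, /).
Row 4 as worked: O K K P P K / K O K
The 5th stitch worked is P.

Stitch:
P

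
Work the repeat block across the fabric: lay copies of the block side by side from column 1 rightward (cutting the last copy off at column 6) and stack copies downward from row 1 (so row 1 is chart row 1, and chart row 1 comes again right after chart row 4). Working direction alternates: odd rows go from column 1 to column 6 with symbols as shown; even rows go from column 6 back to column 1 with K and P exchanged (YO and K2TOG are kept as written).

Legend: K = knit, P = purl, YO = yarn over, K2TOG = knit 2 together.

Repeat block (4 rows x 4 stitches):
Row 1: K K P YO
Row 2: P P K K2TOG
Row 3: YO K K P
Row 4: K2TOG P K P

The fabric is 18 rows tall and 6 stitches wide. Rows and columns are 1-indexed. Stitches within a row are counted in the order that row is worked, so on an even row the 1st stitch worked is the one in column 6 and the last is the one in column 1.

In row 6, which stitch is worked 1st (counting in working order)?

Row 6: (6-1) mod 4 = 1, so use chart row 2. Even row -> WS.
Chart row 2 tiled across columns 1-6: P P K K2TOG P P
Wrong side: read the tiled row from column 6 down to 1 and exchange K with P (leave YO, K2TOG).
Row 6 as worked: K K K2TOG P K K
Stitch 1 in working order -> K

== STITCH ==
K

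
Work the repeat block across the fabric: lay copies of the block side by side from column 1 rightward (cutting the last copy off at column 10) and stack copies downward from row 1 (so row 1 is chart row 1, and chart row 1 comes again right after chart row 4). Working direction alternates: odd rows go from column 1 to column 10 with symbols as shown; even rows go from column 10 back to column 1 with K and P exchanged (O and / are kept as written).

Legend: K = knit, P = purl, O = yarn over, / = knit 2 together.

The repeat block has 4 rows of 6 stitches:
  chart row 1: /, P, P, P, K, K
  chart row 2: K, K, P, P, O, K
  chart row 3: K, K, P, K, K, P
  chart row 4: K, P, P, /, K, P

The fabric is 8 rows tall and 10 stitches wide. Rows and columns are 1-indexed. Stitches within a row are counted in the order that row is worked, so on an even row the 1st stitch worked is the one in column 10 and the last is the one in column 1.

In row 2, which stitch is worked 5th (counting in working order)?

== STITCH ==
P

Derivation:
Row 2: (2-1) mod 4 = 1, so use chart row 2. Even row -> WS.
Chart row 2 tiled across columns 1-10: K K P P O K K K P P
WS: work from column 10 back to column 1 (reverse the tiled row), swapping K<->P (O and / unchanged).
Row 2 as worked: K K P P P O K K P P
Counting 5 along the worked row gives P.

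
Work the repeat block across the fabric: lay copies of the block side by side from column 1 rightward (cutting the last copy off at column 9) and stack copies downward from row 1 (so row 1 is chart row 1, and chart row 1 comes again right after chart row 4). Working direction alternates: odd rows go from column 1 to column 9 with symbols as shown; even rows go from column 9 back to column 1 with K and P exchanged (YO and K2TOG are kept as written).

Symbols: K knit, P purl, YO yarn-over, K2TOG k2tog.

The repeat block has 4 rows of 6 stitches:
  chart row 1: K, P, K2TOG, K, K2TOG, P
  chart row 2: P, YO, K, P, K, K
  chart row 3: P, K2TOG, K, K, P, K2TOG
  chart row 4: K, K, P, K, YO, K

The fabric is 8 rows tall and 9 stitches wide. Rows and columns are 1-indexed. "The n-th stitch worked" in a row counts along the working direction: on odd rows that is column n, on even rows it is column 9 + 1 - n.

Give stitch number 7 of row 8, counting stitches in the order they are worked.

Result:
K

Derivation:
Row 8: (8-1) mod 4 = 3, so use chart row 4. Even row -> WS.
Chart row 4 tiled across columns 1-9: K K P K YO K K K P
WS: work from column 9 back to column 1 (reverse the tiled row), swapping K<->P (YO and K2TOG unchanged).
Row 8 as worked: K P P P YO P K P P
Stitch 7 in working order -> K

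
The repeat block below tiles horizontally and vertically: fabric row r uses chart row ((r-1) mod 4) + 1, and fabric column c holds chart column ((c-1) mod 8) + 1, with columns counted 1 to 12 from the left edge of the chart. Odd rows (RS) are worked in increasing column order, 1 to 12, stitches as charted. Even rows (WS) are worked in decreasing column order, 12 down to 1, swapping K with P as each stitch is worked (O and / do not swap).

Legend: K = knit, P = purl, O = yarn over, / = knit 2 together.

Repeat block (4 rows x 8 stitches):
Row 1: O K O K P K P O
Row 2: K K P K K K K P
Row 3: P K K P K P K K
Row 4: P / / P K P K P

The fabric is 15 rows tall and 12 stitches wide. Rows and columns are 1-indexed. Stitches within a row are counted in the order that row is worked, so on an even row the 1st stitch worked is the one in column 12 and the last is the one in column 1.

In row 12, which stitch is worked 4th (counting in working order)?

== STITCH ==
K

Derivation:
For row 12: chart row = ((12-1) mod 4) + 1 = 4; this is a WS (even) row.
Chart row 4 tiled across columns 1-12: P / / P K P K P P / / P
WS row: flip the tiled sequence (start at column 12) and apply K<->P; O and / stay.
Row 12 as worked: K / / K K P K P K / / K
Counting 4 along the worked row gives K.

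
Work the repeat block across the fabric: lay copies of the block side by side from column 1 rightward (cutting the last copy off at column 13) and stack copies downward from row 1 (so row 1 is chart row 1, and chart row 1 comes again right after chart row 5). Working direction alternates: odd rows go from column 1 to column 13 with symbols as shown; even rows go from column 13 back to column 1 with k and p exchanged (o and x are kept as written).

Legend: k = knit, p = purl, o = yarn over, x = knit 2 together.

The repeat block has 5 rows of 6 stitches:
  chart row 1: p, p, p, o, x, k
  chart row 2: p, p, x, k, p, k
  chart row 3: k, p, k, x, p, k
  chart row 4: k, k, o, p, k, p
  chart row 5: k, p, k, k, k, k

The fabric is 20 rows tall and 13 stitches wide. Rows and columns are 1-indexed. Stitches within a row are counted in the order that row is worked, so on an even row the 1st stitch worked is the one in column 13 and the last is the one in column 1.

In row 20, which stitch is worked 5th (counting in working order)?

Row 20 uses chart row ((20-1) mod 5)+1 = 5. Row 20 is even, so WS.
Chart row 5 tiled across columns 1-13: k p k k k k k p k k k k k
WS row: flip the tiled sequence (start at column 13) and apply k<->p; o and x stay.
Row 20 as worked: p p p p p k p p p p p k p
Stitch 5 in working order -> p

Stitch:
p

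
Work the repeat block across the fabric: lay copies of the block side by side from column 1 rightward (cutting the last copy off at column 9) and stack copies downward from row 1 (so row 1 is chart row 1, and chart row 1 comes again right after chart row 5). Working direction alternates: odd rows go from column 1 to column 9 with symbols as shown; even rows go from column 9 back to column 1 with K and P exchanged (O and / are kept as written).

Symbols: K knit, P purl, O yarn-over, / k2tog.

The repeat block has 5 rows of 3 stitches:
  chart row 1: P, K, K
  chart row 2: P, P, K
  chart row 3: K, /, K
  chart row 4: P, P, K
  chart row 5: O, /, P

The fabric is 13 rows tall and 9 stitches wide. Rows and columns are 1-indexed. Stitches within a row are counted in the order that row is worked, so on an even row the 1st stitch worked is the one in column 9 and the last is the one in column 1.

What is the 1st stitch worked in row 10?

== STITCH ==
K

Derivation:
For row 10: chart row = ((10-1) mod 5) + 1 = 5; this is a WS (even) row.
Chart row 5 tiled across columns 1-9: O / P O / P O / P
WS: work from column 9 back to column 1 (reverse the tiled row), swapping K<->P (O and / unchanged).
Row 10 as worked: K / O K / O K / O
Counting 1 along the worked row gives K.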